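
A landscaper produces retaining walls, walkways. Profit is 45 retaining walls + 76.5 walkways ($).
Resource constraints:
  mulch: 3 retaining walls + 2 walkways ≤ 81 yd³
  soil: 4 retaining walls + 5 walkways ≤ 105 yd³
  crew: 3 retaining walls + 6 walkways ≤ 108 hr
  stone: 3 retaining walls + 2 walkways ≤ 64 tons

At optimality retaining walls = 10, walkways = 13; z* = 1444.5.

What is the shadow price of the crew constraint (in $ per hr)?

Check each constraint at x*: mulch 56/81 (slack 25); soil 105/105 (tight); crew 108/108 (tight); stone 56/64 (slack 8).
By complementary slackness, y = 0 for the non-binding constraints.
The binding rows give the dual system: 4·y_soil + 3·y_crew = 45 and 5·y_soil + 6·y_crew = 76.5.
Solving: y_soil = 4.5, y_crew = 9.
Shadow price of crew = 9.

9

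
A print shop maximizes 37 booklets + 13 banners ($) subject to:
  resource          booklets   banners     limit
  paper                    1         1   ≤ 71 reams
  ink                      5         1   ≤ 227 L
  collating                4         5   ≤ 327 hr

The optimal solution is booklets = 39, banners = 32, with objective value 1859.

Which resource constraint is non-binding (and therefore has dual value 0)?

paper: 71/71 (binding)
ink: 227/227 (binding)
collating: 316/327 (slack 11)
By complementary slackness, a constraint with positive slack has shadow price 0 → collating.

collating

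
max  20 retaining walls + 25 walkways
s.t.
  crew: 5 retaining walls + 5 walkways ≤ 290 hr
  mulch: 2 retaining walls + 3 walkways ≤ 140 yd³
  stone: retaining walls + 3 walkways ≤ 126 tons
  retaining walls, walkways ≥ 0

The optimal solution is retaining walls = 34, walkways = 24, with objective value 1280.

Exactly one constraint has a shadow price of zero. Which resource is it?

stone

crew: 290/290 (binding)
mulch: 140/140 (binding)
stone: 106/126 (slack 20)
By complementary slackness, a constraint with positive slack has shadow price 0 → stone.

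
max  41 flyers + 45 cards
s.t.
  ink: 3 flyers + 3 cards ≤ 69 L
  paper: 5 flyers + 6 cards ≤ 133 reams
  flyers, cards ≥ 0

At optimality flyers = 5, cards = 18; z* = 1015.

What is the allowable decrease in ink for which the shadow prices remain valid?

2.5

Binding constraints: ink, paper. The basis is B = [[3,3],[5,6]] with det 3.
Per unit decrease in ink, x* moves by d = (-2, 1.6667).
The basis stays optimal until flyers reaches 0; allowable decrease = 2.5 L.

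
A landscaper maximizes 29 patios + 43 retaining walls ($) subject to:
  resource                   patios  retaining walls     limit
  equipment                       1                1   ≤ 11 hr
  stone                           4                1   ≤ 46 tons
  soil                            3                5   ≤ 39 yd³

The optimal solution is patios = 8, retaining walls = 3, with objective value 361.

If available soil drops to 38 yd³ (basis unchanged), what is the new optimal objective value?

Check each constraint at x*: equipment 11/11 (tight); stone 35/46 (slack 11); soil 39/39 (tight).
Slack constraints have shadow price 0 (complementary slackness).
Dual feasibility on the basic columns requires 1·y_equipment + 3·y_soil = 29, 1·y_equipment + 5·y_soil = 43.
→ y_equipment = 8 and y_soil = 7.
Δz = y_soil·Δb = 7 × (-1) = -7, so new z* = 361 − 7 = 354.

354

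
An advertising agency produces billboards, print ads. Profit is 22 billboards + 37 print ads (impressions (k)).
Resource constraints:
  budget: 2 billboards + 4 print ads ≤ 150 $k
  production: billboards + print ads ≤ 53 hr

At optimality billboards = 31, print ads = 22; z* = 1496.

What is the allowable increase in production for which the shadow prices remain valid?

22

Binding constraints: budget, production. The basis is B = [[2,4],[1,1]] with det -2.
Per unit increase in production, x* moves by d = (2, -1).
The basis stays optimal until print ads reaches 0; allowable increase = 22 hr.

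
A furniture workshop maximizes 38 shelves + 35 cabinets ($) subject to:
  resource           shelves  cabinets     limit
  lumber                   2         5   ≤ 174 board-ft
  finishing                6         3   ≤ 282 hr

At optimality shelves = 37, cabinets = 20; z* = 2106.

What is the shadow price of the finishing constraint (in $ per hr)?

5

At the optimum: lumber uses 174 of 174 (binding); finishing uses 282 of 282 (binding).
Dual feasibility on the basic columns requires 2·y_lumber + 6·y_finishing = 38, 5·y_lumber + 3·y_finishing = 35.
Solving: y_lumber = 4, y_finishing = 5.
Shadow price of finishing = 5.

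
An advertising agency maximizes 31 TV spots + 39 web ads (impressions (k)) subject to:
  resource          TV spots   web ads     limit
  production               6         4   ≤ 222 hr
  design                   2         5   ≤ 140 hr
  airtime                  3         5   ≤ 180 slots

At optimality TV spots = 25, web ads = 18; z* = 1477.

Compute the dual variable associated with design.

Check each constraint at x*: production 222/222 (tight); design 140/140 (tight); airtime 165/180 (slack 15).
Since airtime is not tight, its dual is 0.
Dual feasibility on the basic columns requires 6·y_production + 2·y_design = 31, 4·y_production + 5·y_design = 39.
Solving: y_production = 3.5, y_design = 5.
Shadow price of design = 5.

5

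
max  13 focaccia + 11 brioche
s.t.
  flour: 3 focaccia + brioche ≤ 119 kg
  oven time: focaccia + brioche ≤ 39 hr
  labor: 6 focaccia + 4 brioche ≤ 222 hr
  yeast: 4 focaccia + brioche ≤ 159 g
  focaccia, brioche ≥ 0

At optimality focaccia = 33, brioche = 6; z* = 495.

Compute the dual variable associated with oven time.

Binding: oven time and labor. Non-binding: flour (14 unused), yeast (21 unused).
By complementary slackness, y = 0 for the non-binding constraints.
Dual feasibility on the basic columns requires 1·y_oven time + 6·y_labor = 13, 1·y_oven time + 4·y_labor = 11.
This yields shadow prices y_oven time = 7, y_labor = 1.
Shadow price of oven time = 7.

7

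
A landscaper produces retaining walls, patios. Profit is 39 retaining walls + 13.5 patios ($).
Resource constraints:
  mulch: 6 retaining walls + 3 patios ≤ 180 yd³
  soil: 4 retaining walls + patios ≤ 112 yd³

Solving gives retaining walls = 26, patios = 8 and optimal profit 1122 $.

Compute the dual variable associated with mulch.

Both mulch and soil are binding at x*.
Dual feasibility on the basic columns requires 6·y_mulch + 4·y_soil = 39, 3·y_mulch + 1·y_soil = 13.5.
This yields shadow prices y_mulch = 2.5, y_soil = 6.
Shadow price of mulch = 2.5.

2.5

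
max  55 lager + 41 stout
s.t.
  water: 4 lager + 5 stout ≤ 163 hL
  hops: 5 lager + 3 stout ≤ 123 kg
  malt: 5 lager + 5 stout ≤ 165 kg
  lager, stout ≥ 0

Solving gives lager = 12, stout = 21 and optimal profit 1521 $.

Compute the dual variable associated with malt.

4

Binding: hops and malt. Non-binding: water (10 unused).
Since water is not tight, its dual is 0.
From A_Bᵀ y = c: 5·y_hops + 5·y_malt = 55; 3·y_hops + 5·y_malt = 41.
Solving: y_hops = 7, y_malt = 4.
Shadow price of malt = 4.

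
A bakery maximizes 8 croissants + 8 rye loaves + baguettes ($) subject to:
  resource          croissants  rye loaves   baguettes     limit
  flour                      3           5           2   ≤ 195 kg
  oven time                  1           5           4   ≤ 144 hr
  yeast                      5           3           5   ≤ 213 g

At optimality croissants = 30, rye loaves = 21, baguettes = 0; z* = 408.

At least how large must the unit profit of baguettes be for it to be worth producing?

7

Binding: flour and yeast. Non-binding: oven time (9 unused).
Slack constraints have shadow price 0 (complementary slackness).
Dual feasibility on the basic columns requires 3·y_flour + 5·y_yeast = 8, 5·y_flour + 3·y_yeast = 8.
→ y_flour = 1 and y_yeast = 1.
baguettes enters the basis when its profit ≥ yᵀa₃ = 1·2 + 1·5 = 7.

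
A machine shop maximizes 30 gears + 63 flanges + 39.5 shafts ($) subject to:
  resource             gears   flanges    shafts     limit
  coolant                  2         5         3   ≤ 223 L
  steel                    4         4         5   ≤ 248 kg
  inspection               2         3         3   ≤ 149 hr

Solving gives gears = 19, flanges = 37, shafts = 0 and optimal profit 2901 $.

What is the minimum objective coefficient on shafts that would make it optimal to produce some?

Check each constraint at x*: coolant 223/223 (tight); steel 224/248 (slack 24); inspection 149/149 (tight).
Slack constraints have shadow price 0 (complementary slackness).
From A_Bᵀ y = c: 2·y_coolant + 2·y_inspection = 30; 5·y_coolant + 3·y_inspection = 63.
This yields shadow prices y_coolant = 9, y_inspection = 6.
shafts enters the basis when its profit ≥ yᵀa₃ = 9·3 + 6·3 = 45.

45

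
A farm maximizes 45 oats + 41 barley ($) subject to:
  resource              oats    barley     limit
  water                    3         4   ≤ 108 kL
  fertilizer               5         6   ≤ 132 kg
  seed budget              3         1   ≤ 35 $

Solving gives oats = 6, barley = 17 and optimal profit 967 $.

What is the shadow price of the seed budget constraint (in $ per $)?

Binding: fertilizer and seed budget. Non-binding: water (22 unused).
By complementary slackness, y = 0 for the non-binding constraint.
The binding rows give the dual system: 5·y_fertilizer + 3·y_seed budget = 45 and 6·y_fertilizer + 1·y_seed budget = 41.
This yields shadow prices y_fertilizer = 6, y_seed budget = 5.
Shadow price of seed budget = 5.

5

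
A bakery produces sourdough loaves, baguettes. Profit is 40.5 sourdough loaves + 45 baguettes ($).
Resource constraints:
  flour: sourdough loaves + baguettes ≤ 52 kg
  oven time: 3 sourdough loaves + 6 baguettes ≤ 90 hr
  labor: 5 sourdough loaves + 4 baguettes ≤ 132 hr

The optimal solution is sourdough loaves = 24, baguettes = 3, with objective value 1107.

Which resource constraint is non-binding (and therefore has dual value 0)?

flour

flour: 27/52 (slack 25)
oven time: 90/90 (binding)
labor: 132/132 (binding)
By complementary slackness, a constraint with positive slack has shadow price 0 → flour.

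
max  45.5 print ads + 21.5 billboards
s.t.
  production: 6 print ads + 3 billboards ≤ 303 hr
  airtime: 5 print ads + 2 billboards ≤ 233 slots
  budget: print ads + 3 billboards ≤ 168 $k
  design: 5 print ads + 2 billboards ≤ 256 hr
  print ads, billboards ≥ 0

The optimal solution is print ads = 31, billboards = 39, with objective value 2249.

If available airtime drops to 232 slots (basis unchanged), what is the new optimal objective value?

2246.5

Binding: production and airtime. Non-binding: budget (20 unused), design (23 unused).
Since budget, design are not tight, their duals are 0.
Dual feasibility on the basic columns requires 6·y_production + 5·y_airtime = 45.5, 3·y_production + 2·y_airtime = 21.5.
Solving: y_production = 5.5, y_airtime = 2.5.
Δz = y_airtime·Δb = 2.5 × (-1) = -2.5, so new z* = 2249 − 2.5 = 2246.5.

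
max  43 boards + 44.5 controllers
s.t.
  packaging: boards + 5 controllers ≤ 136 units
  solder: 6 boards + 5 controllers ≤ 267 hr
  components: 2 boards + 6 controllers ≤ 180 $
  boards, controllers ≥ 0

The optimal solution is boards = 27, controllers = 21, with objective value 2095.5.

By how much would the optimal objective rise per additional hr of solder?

6.5

At the optimum: packaging uses 132 of 136 (slack = 4); solder uses 267 of 267 (binding); components uses 180 of 180 (binding).
Slack constraints have shadow price 0 (complementary slackness).
Dual feasibility on the basic columns requires 6·y_solder + 2·y_components = 43, 5·y_solder + 6·y_components = 44.5.
→ y_solder = 6.5 and y_components = 2.
Shadow price of solder = 6.5.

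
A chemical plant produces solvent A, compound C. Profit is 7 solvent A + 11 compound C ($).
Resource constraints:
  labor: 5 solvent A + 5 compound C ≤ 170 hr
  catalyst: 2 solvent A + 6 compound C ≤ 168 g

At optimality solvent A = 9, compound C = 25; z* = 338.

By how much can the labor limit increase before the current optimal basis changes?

250

Binding constraints: labor, catalyst. The basis is B = [[5,5],[2,6]] with det 20.
Per unit increase in labor, x* moves by d = (0.3, -0.1).
The basis stays optimal until compound C reaches 0; allowable increase = 250 hr.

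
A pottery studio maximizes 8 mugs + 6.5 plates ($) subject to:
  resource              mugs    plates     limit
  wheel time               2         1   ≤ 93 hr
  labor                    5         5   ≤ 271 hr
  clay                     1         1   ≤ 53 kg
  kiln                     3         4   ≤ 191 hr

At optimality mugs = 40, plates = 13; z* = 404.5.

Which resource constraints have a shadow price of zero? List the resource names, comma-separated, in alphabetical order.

kiln, labor

wheel time: 93/93 (binding)
labor: 265/271 (slack 6)
clay: 53/53 (binding)
kiln: 172/191 (slack 19)
By complementary slackness, a constraint with positive slack has shadow price 0 → kiln, labor.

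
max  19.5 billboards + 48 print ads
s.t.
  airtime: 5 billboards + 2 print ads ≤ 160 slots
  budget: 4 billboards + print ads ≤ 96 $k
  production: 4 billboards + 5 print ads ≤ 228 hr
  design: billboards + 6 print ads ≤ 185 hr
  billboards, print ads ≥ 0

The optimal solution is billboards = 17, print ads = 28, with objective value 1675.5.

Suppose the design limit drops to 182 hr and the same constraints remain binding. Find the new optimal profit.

1653

Binding: budget and design. Non-binding: airtime (19 unused), production (20 unused).
By complementary slackness, y = 0 for the non-binding constraints.
The binding rows give the dual system: 4·y_budget + 1·y_design = 19.5 and 1·y_budget + 6·y_design = 48.
Solving: y_budget = 3, y_design = 7.5.
Δz = y_design·Δb = 7.5 × (-3) = -22.5, so new z* = 1675.5 − 22.5 = 1653.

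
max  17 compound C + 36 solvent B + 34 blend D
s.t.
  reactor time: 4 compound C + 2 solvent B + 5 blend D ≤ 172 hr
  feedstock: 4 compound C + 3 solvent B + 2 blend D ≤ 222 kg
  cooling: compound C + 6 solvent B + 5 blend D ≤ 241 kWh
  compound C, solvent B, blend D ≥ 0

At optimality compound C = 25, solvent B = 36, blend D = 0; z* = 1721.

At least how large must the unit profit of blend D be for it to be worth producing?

Binding: reactor time and cooling. Non-binding: feedstock (14 unused).
Since feedstock is not tight, its dual is 0.
Dual feasibility on the basic columns requires 4·y_reactor time + 1·y_cooling = 17, 2·y_reactor time + 6·y_cooling = 36.
→ y_reactor time = 3 and y_cooling = 5.
blend D enters the basis when its profit ≥ yᵀa₃ = 3·5 + 5·5 = 40.

40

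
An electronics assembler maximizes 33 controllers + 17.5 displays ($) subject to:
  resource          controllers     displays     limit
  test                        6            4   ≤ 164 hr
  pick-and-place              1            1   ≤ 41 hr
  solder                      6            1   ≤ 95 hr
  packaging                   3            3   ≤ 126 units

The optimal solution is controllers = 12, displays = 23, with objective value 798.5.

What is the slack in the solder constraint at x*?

solder used = 6·12 + 1·23 = 95; slack = 95 − 95 = 0.

0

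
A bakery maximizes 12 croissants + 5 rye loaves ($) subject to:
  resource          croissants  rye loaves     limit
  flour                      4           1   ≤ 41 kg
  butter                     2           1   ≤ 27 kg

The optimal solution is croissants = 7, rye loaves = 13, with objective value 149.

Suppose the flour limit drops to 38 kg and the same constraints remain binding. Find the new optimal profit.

146

At the optimum: flour uses 41 of 41 (binding); butter uses 27 of 27 (binding).
From A_Bᵀ y = c: 4·y_flour + 2·y_butter = 12; 1·y_flour + 1·y_butter = 5.
This yields shadow prices y_flour = 1, y_butter = 4.
Δz = y_flour·Δb = 1 × (-3) = -3, so new z* = 149 − 3 = 146.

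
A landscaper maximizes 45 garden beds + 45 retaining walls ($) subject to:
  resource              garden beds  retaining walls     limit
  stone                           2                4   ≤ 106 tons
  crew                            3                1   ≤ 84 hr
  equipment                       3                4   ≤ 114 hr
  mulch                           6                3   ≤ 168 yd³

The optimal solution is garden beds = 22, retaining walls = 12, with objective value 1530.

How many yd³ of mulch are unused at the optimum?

0

mulch used = 6·22 + 3·12 = 168; slack = 168 − 168 = 0.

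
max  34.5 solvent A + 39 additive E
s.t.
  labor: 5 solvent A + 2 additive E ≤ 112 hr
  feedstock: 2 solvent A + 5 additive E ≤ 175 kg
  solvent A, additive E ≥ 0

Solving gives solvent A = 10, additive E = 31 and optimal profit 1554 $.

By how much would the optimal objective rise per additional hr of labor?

4.5

Both labor and feedstock are binding at x*.
Dual feasibility on the basic columns requires 5·y_labor + 2·y_feedstock = 34.5, 2·y_labor + 5·y_feedstock = 39.
Solving: y_labor = 4.5, y_feedstock = 6.
Shadow price of labor = 4.5.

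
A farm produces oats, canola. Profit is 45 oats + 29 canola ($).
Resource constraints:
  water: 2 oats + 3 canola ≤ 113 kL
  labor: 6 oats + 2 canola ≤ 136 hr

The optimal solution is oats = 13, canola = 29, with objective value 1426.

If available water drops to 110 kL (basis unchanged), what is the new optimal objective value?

1408

Check each constraint at x*: water 113/113 (tight); labor 136/136 (tight).
From A_Bᵀ y = c: 2·y_water + 6·y_labor = 45; 3·y_water + 2·y_labor = 29.
→ y_water = 6 and y_labor = 5.5.
Δz = y_water·Δb = 6 × (-3) = -18, so new z* = 1426 − 18 = 1408.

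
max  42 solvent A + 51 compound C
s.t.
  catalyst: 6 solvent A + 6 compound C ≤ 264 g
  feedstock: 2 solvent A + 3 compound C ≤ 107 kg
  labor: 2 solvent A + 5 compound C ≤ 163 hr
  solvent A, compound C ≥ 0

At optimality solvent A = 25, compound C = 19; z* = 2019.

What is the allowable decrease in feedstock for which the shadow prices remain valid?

19

Binding constraints: catalyst, feedstock. The basis is B = [[6,6],[2,3]] with det 6.
Per unit decrease in feedstock, x* moves by d = (1, -1).
The basis stays optimal until compound C reaches 0; allowable decrease = 19 kg.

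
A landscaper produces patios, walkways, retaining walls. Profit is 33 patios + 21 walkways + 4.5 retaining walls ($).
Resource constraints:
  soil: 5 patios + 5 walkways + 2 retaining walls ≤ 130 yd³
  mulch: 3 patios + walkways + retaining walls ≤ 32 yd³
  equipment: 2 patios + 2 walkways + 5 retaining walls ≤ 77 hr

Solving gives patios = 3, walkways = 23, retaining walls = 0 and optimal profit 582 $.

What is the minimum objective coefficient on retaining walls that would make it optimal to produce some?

12

Check each constraint at x*: soil 130/130 (tight); mulch 32/32 (tight); equipment 52/77 (slack 25).
By complementary slackness, y = 0 for the non-binding constraint.
The binding rows give the dual system: 5·y_soil + 3·y_mulch = 33 and 5·y_soil + 1·y_mulch = 21.
→ y_soil = 3 and y_mulch = 6.
retaining walls enters the basis when its profit ≥ yᵀa₃ = 3·2 + 6·1 = 12.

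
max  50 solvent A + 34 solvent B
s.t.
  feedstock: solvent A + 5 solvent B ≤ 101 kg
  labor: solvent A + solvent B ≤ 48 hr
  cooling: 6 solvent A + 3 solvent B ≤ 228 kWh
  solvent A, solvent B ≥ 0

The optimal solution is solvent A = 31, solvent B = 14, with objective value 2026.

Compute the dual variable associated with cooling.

8

Check each constraint at x*: feedstock 101/101 (tight); labor 45/48 (slack 3); cooling 228/228 (tight).
By complementary slackness, y = 0 for the non-binding constraint.
Dual feasibility on the basic columns requires 1·y_feedstock + 6·y_cooling = 50, 5·y_feedstock + 3·y_cooling = 34.
Solving: y_feedstock = 2, y_cooling = 8.
Shadow price of cooling = 8.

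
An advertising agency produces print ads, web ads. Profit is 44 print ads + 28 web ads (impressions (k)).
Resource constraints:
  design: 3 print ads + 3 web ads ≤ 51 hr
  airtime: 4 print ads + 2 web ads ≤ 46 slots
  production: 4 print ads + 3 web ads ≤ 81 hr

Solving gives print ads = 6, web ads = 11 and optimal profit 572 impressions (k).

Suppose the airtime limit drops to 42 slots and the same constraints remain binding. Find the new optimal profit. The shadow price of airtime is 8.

Δb = -4, so new z* = 572 + (8)·(-4) = 572 − 32 = 540.

540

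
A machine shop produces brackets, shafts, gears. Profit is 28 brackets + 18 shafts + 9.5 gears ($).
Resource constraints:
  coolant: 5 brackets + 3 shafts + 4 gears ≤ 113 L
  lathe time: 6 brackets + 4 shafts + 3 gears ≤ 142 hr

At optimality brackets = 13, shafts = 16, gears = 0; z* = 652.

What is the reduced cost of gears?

Both coolant and lathe time are binding at x*.
The binding rows give the dual system: 5·y_coolant + 6·y_lathe time = 28 and 3·y_coolant + 4·y_lathe time = 18.
→ y_coolant = 2 and y_lathe time = 3.
Reduced cost of gears: c₃ − yᵀa₃ = 9.5 − (2·4 + 3·3) = 9.5 − 17 = -7.5.

-7.5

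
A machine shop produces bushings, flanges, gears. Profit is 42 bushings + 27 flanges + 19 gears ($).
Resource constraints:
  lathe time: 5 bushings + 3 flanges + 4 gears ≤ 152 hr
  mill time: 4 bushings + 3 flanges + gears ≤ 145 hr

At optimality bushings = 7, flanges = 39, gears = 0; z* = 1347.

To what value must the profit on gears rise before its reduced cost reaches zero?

At the optimum: lathe time uses 152 of 152 (binding); mill time uses 145 of 145 (binding).
From A_Bᵀ y = c: 5·y_lathe time + 4·y_mill time = 42; 3·y_lathe time + 3·y_mill time = 27.
Solving: y_lathe time = 6, y_mill time = 3.
gears enters the basis when its profit ≥ yᵀa₃ = 6·4 + 3·1 = 27.

27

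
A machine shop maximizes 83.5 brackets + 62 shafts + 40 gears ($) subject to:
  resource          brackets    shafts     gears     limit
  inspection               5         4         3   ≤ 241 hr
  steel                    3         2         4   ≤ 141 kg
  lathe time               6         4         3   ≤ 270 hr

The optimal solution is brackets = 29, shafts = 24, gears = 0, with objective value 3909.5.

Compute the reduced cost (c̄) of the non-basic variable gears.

-6.5

Check each constraint at x*: inspection 241/241 (tight); steel 135/141 (slack 6); lathe time 270/270 (tight).
By complementary slackness, y = 0 for the non-binding constraint.
Dual feasibility on the basic columns requires 5·y_inspection + 6·y_lathe time = 83.5, 4·y_inspection + 4·y_lathe time = 62.
Solving: y_inspection = 9.5, y_lathe time = 6.
Reduced cost of gears: c₃ − yᵀa₃ = 40 − (9.5·3 + 6·3) = 40 − 46.5 = -6.5.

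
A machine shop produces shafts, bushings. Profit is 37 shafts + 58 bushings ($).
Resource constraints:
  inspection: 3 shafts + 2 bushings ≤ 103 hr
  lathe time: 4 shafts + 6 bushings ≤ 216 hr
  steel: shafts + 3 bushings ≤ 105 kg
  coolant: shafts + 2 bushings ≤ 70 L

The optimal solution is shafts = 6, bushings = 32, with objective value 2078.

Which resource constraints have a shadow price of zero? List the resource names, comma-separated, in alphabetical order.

inspection: 82/103 (slack 21)
lathe time: 216/216 (binding)
steel: 102/105 (slack 3)
coolant: 70/70 (binding)
By complementary slackness, a constraint with positive slack has shadow price 0 → inspection, steel.

inspection, steel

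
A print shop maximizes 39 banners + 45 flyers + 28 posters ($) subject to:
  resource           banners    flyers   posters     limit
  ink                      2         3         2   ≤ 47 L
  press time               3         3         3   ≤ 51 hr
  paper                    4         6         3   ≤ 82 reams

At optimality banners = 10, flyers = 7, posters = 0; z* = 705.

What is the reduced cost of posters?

Binding: press time and paper. Non-binding: ink (6 unused).
By complementary slackness, y = 0 for the non-binding constraint.
The binding rows give the dual system: 3·y_press time + 4·y_paper = 39 and 3·y_press time + 6·y_paper = 45.
This yields shadow prices y_press time = 9, y_paper = 3.
Reduced cost of posters: c₃ − yᵀa₃ = 28 − (9·3 + 3·3) = 28 − 36 = -8.

-8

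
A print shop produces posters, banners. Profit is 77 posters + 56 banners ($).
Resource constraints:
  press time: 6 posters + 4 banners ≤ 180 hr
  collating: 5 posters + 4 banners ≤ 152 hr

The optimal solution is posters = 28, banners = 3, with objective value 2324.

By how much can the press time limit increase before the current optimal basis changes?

Binding constraints: press time, collating. The basis is B = [[6,4],[5,4]] with det 4.
Per unit increase in press time, x* moves by d = (1, -1.25).
The basis stays optimal until banners reaches 0; allowable increase = 2.4 hr.

2.4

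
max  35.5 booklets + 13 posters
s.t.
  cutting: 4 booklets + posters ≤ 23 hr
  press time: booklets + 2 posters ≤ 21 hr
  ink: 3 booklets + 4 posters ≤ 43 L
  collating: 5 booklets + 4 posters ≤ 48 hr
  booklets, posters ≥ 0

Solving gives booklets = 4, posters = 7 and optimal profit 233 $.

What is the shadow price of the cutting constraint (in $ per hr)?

At the optimum: cutting uses 23 of 23 (binding); press time uses 18 of 21 (slack = 3); ink uses 40 of 43 (slack = 3); collating uses 48 of 48 (binding).
Since press time, ink are not tight, their duals are 0.
From A_Bᵀ y = c: 4·y_cutting + 5·y_collating = 35.5; 1·y_cutting + 4·y_collating = 13.
→ y_cutting = 7 and y_collating = 1.5.
Shadow price of cutting = 7.

7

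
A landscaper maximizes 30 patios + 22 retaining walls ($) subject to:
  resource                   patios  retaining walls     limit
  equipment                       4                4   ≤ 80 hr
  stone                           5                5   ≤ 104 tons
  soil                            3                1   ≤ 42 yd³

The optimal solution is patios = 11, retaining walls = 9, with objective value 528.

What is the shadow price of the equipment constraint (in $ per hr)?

Binding: equipment and soil. Non-binding: stone (4 unused).
Slack constraints have shadow price 0 (complementary slackness).
From A_Bᵀ y = c: 4·y_equipment + 3·y_soil = 30; 4·y_equipment + 1·y_soil = 22.
This yields shadow prices y_equipment = 4.5, y_soil = 4.
Shadow price of equipment = 4.5.

4.5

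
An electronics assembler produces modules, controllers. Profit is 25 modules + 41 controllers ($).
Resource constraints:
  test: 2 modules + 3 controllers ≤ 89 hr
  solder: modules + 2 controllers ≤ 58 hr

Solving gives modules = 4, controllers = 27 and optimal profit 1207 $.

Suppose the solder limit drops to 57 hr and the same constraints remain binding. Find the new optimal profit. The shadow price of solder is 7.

1200

Δb = -1, so new z* = 1207 + (7)·(-1) = 1207 − 7 = 1200.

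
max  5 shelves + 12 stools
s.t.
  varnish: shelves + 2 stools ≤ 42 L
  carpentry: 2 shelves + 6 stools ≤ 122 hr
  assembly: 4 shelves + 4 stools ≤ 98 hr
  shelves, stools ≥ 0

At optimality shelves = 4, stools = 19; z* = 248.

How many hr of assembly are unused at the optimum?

6

assembly used = 4·4 + 4·19 = 92; slack = 98 − 92 = 6.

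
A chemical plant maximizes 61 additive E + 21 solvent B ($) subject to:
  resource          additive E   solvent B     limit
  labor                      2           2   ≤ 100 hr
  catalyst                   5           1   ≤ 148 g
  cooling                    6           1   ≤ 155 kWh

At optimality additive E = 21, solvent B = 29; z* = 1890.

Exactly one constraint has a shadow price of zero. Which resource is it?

catalyst

labor: 100/100 (binding)
catalyst: 134/148 (slack 14)
cooling: 155/155 (binding)
By complementary slackness, a constraint with positive slack has shadow price 0 → catalyst.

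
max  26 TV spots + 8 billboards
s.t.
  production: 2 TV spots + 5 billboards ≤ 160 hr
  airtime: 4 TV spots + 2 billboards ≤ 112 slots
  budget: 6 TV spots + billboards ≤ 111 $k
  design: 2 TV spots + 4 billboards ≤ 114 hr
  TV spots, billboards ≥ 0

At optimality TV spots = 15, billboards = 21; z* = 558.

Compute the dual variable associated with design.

1

Binding: budget and design. Non-binding: production (25 unused), airtime (10 unused).
By complementary slackness, y = 0 for the non-binding constraints.
The binding rows give the dual system: 6·y_budget + 2·y_design = 26 and 1·y_budget + 4·y_design = 8.
This yields shadow prices y_budget = 4, y_design = 1.
Shadow price of design = 1.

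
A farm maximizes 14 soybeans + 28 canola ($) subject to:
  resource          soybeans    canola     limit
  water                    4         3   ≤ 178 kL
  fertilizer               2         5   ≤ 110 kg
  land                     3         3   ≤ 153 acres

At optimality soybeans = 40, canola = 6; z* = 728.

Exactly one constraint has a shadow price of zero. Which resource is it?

water: 178/178 (binding)
fertilizer: 110/110 (binding)
land: 138/153 (slack 15)
By complementary slackness, a constraint with positive slack has shadow price 0 → land.

land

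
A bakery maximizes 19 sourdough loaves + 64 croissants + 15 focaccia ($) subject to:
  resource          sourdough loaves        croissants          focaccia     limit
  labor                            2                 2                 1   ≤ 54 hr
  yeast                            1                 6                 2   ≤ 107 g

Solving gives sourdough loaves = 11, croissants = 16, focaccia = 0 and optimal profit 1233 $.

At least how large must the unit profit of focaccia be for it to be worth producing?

Check each constraint at x*: labor 54/54 (tight); yeast 107/107 (tight).
Dual feasibility on the basic columns requires 2·y_labor + 1·y_yeast = 19, 2·y_labor + 6·y_yeast = 64.
Solving: y_labor = 5, y_yeast = 9.
focaccia enters the basis when its profit ≥ yᵀa₃ = 5·1 + 9·2 = 23.

23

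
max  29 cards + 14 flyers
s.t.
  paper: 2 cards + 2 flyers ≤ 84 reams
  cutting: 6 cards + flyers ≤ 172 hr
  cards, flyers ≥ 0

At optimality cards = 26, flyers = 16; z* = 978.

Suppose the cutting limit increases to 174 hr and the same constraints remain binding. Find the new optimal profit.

984

Both paper and cutting are binding at x*.
The binding rows give the dual system: 2·y_paper + 6·y_cutting = 29 and 2·y_paper + 1·y_cutting = 14.
→ y_paper = 5.5 and y_cutting = 3.
Δz = y_cutting·Δb = 3 × (2) = 6, so new z* = 978 + 6 = 984.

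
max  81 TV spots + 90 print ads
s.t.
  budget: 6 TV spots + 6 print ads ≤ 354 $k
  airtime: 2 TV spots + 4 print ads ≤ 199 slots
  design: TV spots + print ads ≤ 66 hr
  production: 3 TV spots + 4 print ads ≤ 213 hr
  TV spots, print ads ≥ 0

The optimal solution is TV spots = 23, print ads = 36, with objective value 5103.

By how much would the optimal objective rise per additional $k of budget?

At the optimum: budget uses 354 of 354 (binding); airtime uses 190 of 199 (slack = 9); design uses 59 of 66 (slack = 7); production uses 213 of 213 (binding).
By complementary slackness, y = 0 for the non-binding constraints.
From A_Bᵀ y = c: 6·y_budget + 3·y_production = 81; 6·y_budget + 4·y_production = 90.
Solving: y_budget = 9, y_production = 9.
Shadow price of budget = 9.

9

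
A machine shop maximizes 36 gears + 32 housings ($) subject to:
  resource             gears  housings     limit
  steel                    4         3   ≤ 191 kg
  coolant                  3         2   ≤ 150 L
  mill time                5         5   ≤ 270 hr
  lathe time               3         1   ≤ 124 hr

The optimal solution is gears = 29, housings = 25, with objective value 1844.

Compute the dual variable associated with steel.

At the optimum: steel uses 191 of 191 (binding); coolant uses 137 of 150 (slack = 13); mill time uses 270 of 270 (binding); lathe time uses 112 of 124 (slack = 12).
By complementary slackness, y = 0 for the non-binding constraints.
The binding rows give the dual system: 4·y_steel + 5·y_mill time = 36 and 3·y_steel + 5·y_mill time = 32.
→ y_steel = 4 and y_mill time = 4.
Shadow price of steel = 4.

4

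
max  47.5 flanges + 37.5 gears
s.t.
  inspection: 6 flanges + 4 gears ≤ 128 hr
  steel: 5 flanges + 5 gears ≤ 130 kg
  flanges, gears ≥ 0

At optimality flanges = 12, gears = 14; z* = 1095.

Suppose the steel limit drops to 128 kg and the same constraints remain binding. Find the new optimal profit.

At the optimum: inspection uses 128 of 128 (binding); steel uses 130 of 130 (binding).
The binding rows give the dual system: 6·y_inspection + 5·y_steel = 47.5 and 4·y_inspection + 5·y_steel = 37.5.
→ y_inspection = 5 and y_steel = 3.5.
Δz = y_steel·Δb = 3.5 × (-2) = -7, so new z* = 1095 − 7 = 1088.

1088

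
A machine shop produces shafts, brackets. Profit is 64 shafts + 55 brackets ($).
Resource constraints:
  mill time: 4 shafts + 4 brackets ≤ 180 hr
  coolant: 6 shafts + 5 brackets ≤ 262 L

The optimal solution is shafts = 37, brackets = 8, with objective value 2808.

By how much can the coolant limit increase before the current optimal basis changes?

Binding constraints: mill time, coolant. The basis is B = [[4,4],[6,5]] with det -4.
Per unit increase in coolant, x* moves by d = (1, -1).
The basis stays optimal until brackets reaches 0; allowable increase = 8 L.

8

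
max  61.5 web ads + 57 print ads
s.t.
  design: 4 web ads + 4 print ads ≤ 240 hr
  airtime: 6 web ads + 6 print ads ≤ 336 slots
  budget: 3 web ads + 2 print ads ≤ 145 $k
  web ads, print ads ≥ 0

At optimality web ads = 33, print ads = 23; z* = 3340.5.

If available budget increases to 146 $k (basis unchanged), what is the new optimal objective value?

3345

Binding: airtime and budget. Non-binding: design (16 unused).
Since design is not tight, its dual is 0.
Dual feasibility on the basic columns requires 6·y_airtime + 3·y_budget = 61.5, 6·y_airtime + 2·y_budget = 57.
This yields shadow prices y_airtime = 8, y_budget = 4.5.
Δz = y_budget·Δb = 4.5 × (1) = 4.5, so new z* = 3340.5 + 4.5 = 3345.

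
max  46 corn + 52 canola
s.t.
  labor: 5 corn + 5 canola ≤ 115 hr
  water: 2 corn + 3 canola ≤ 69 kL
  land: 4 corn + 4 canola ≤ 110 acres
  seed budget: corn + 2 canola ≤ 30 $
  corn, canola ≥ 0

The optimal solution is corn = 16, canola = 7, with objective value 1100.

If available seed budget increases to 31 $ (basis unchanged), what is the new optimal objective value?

Binding: labor and seed budget. Non-binding: water (16 unused), land (18 unused).
By complementary slackness, y = 0 for the non-binding constraints.
The binding rows give the dual system: 5·y_labor + 1·y_seed budget = 46 and 5·y_labor + 2·y_seed budget = 52.
This yields shadow prices y_labor = 8, y_seed budget = 6.
Δz = y_seed budget·Δb = 6 × (1) = 6, so new z* = 1100 + 6 = 1106.

1106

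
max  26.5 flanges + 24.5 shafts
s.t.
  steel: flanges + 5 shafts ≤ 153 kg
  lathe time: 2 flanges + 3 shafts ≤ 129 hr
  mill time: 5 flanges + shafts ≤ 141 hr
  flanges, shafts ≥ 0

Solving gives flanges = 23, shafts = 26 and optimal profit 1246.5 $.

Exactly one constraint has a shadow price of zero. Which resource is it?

steel: 153/153 (binding)
lathe time: 124/129 (slack 5)
mill time: 141/141 (binding)
By complementary slackness, a constraint with positive slack has shadow price 0 → lathe time.

lathe time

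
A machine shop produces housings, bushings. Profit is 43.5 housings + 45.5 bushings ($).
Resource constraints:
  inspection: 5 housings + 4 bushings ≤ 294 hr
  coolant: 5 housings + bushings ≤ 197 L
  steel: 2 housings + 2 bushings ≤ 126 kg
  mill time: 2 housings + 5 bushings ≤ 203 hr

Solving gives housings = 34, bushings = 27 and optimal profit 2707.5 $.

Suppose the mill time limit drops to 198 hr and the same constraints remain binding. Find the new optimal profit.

Binding: coolant and mill time. Non-binding: inspection (16 unused), steel (4 unused).
Since inspection, steel are not tight, their duals are 0.
Dual feasibility on the basic columns requires 5·y_coolant + 2·y_mill time = 43.5, 1·y_coolant + 5·y_mill time = 45.5.
This yields shadow prices y_coolant = 5.5, y_mill time = 8.
Δz = y_mill time·Δb = 8 × (-5) = -40, so new z* = 2707.5 − 40 = 2667.5.

2667.5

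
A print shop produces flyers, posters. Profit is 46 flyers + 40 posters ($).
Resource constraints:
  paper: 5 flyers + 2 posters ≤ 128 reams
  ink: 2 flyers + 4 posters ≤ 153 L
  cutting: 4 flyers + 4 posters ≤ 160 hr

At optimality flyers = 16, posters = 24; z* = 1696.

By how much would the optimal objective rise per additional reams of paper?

Check each constraint at x*: paper 128/128 (tight); ink 128/153 (slack 25); cutting 160/160 (tight).
By complementary slackness, y = 0 for the non-binding constraint.
Dual feasibility on the basic columns requires 5·y_paper + 4·y_cutting = 46, 2·y_paper + 4·y_cutting = 40.
This yields shadow prices y_paper = 2, y_cutting = 9.
Shadow price of paper = 2.

2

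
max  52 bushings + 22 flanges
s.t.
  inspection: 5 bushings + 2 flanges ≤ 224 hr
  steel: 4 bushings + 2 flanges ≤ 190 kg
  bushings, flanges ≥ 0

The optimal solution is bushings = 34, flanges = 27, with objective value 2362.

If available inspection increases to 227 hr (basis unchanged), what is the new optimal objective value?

2386

Both inspection and steel are binding at x*.
Dual feasibility on the basic columns requires 5·y_inspection + 4·y_steel = 52, 2·y_inspection + 2·y_steel = 22.
Solving: y_inspection = 8, y_steel = 3.
Δz = y_inspection·Δb = 8 × (3) = 24, so new z* = 2362 + 24 = 2386.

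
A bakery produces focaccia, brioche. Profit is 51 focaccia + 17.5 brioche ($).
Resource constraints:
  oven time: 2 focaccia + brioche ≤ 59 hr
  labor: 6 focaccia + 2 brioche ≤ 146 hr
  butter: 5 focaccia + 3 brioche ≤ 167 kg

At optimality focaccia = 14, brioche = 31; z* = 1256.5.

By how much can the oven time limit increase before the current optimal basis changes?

1

Binding constraints: oven time, labor. The basis is B = [[2,1],[6,2]] with det -2.
Per unit increase in oven time, x* moves by d = (-1, 3).
The basis stays optimal until butter becomes binding; allowable increase = 1 hr.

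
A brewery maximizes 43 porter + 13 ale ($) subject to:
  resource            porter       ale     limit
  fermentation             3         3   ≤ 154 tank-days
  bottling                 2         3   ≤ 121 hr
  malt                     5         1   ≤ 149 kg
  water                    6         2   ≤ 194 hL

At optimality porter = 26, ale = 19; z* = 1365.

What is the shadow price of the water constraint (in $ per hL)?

Binding: malt and water. Non-binding: fermentation (19 unused), bottling (12 unused).
Since fermentation, bottling are not tight, their duals are 0.
From A_Bᵀ y = c: 5·y_malt + 6·y_water = 43; 1·y_malt + 2·y_water = 13.
This yields shadow prices y_malt = 2, y_water = 5.5.
Shadow price of water = 5.5.

5.5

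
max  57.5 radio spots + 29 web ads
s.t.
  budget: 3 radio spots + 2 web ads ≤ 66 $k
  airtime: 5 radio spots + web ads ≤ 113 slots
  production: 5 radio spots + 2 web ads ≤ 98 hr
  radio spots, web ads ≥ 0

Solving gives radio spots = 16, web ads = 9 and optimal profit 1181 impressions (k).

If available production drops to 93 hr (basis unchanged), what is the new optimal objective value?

1146

Check each constraint at x*: budget 66/66 (tight); airtime 89/113 (slack 24); production 98/98 (tight).
Slack constraints have shadow price 0 (complementary slackness).
The binding rows give the dual system: 3·y_budget + 5·y_production = 57.5 and 2·y_budget + 2·y_production = 29.
Solving: y_budget = 7.5, y_production = 7.
Δz = y_production·Δb = 7 × (-5) = -35, so new z* = 1181 − 35 = 1146.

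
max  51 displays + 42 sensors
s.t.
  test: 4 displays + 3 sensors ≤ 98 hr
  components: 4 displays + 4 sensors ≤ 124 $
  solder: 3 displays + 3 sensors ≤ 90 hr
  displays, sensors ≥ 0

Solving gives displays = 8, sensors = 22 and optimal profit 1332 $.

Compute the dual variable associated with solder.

5

Check each constraint at x*: test 98/98 (tight); components 120/124 (slack 4); solder 90/90 (tight).
By complementary slackness, y = 0 for the non-binding constraint.
From A_Bᵀ y = c: 4·y_test + 3·y_solder = 51; 3·y_test + 3·y_solder = 42.
Solving: y_test = 9, y_solder = 5.
Shadow price of solder = 5.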